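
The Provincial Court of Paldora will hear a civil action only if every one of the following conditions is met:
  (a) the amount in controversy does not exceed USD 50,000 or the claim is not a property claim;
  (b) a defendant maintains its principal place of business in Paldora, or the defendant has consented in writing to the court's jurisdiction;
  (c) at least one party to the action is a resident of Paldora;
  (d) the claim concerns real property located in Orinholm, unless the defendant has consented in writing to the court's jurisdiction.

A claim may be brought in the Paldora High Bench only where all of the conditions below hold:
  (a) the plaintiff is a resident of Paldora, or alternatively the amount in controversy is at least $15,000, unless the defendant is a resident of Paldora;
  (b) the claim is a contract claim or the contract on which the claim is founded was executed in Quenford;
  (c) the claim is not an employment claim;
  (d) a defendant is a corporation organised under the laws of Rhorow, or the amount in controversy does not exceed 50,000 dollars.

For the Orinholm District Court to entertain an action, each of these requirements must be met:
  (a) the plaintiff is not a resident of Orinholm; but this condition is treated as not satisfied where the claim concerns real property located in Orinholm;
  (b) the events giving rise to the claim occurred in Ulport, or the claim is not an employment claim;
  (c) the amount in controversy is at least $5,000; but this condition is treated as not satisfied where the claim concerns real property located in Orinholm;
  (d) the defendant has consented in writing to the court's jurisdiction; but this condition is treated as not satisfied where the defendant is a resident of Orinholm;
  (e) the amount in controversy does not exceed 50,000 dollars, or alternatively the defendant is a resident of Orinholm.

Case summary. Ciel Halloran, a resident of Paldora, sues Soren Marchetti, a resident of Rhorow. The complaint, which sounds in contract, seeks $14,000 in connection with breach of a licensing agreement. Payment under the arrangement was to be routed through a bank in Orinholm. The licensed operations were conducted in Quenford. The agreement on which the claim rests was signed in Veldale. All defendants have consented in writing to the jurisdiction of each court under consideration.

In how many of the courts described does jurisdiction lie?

3

The Provincial Court of Paldora:
  (a) The amount in controversy is USD 14,000, within the USD 50,000 ceiling — that alternative is enough. Met.
  (b) Every defendant has filed written consent, so one alternative holds. Satisfied.
  (c) Ciel Halloran resides in Paldora. Satisfied.
  (d) The claim does not concern real property. The proviso rescues it, though: every defendant has filed written consent. Condition met.
  → The court has jurisdiction.
The Paldora High Bench:
  (a) The plaintiff resides in Paldora — that alternative is enough. Met.
  (b) The claim is a contract claim — that alternative is enough. Met.
  (c) The claim is a contract claim, not an employment claim. Condition met.
  (d) The amount in controversy is 14,000 dollars, within the 50,000 dollars ceiling — that alternative is enough. Met.
  → Every requirement is satisfied — jurisdiction.
The Orinholm District Court:
  (a) The plaintiff resides in Paldora, which is not Orinholm. The exception is not triggered, since the claim does not concern real property. Satisfied.
  (b) The claim is a contract claim, not an employment claim, so one alternative holds. Condition met.
  (c) The amount in controversy is 14,000 dollars, which meets the $5,000 floor. The carve-out does not apply: the claim does not concern real property. Satisfied.
  (d) Every defendant has filed written consent. The carve-out does not apply: the defendant resides in Rhorow, not Orinholm. Met.
  (e) The amount in controversy is $14,000, within the $50,000 ceiling — that alternative is enough. Satisfied.
  → All conditions met; jurisdiction exists.
Courts with jurisdiction: the Provincial Court of Paldora, the Paldora High Bench, the Orinholm District Court — 3 in total.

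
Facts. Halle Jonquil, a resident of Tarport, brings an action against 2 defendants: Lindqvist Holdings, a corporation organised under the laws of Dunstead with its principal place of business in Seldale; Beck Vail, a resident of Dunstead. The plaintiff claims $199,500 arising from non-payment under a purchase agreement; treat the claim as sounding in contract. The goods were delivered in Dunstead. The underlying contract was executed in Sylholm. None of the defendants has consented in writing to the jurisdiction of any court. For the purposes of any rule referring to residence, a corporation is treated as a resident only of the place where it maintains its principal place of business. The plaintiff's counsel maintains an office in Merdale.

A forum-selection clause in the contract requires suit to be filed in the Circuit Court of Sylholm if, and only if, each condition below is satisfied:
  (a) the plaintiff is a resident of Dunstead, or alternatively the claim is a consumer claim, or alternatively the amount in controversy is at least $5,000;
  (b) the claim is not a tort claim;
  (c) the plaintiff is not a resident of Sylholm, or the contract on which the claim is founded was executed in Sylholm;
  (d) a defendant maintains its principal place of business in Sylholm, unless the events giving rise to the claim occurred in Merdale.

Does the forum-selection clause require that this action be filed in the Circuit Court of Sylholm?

The Circuit Court of Sylholm:
  (a) The amount in controversy is USD 199,500, which meets the 5,000 dollars floor, so one alternative holds. Condition met.
  (b) The claim is a contract claim, not a tort claim. Condition met.
  (c) The plaintiff resides in Tarport, which is not Sylholm, so one alternative holds. Satisfied.
  (d) The corporate defendant(s) have their principal place of business in Seldale, not Sylholm. Nor does the 'unless' clause help: the operative events occurred in Dunstead, not Merdale. Not satisfied.
  → Forum clause is not triggered.

No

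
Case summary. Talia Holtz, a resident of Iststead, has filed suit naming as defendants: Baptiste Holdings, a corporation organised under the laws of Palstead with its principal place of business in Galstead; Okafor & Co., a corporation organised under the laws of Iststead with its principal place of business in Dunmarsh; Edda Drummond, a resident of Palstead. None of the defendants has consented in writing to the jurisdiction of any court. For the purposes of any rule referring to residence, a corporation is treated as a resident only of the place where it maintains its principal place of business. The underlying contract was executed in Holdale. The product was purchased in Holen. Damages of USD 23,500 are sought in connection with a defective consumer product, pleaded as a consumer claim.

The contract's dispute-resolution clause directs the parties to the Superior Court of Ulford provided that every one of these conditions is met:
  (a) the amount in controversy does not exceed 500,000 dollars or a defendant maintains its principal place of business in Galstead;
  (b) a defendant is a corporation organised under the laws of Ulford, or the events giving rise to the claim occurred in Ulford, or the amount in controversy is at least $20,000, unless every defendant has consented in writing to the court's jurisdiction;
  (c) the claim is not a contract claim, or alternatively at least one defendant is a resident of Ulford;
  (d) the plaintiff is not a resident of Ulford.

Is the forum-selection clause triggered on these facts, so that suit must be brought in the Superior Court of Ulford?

The Superior Court of Ulford:
  (a) The amount in controversy is 23,500 dollars, within the 500,000 dollars ceiling, so one alternative holds. Satisfied.
  (b) The amount in controversy is 23,500 dollars, which meets the USD 20,000 floor, which satisfies one of the alternatives. Condition met.
  (c) The claim is a consumer claim, not a contract claim, so this disjunct is met. Satisfied.
  (d) The plaintiff resides in Iststead, which is not Ulford. Met.
  → The clause applies.

Yes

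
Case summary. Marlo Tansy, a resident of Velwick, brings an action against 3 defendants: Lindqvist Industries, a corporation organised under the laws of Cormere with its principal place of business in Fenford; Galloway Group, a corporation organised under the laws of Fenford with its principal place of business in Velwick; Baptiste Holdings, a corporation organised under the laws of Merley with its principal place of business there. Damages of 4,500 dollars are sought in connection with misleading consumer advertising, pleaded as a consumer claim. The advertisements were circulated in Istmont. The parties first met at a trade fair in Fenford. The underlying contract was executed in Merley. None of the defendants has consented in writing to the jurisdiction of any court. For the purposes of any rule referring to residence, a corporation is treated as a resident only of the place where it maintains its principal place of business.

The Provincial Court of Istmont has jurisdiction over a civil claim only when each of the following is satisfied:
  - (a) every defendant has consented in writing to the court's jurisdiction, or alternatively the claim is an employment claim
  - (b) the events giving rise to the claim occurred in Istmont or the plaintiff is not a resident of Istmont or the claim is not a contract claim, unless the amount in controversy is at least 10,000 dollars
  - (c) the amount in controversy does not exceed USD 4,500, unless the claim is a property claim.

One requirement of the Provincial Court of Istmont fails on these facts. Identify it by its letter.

The Provincial Court of Istmont:
  (a) No such written consent has been filed; the claim is a consumer claim, not an employment claim — every alternative fails. Not satisfied.
  (b) The operative events occurred in Istmont, so one alternative holds. Satisfied.
  (c) The amount in controversy is $4,500, within the USD 4,500 ceiling. Satisfied.
Only condition (a) fails.

(a)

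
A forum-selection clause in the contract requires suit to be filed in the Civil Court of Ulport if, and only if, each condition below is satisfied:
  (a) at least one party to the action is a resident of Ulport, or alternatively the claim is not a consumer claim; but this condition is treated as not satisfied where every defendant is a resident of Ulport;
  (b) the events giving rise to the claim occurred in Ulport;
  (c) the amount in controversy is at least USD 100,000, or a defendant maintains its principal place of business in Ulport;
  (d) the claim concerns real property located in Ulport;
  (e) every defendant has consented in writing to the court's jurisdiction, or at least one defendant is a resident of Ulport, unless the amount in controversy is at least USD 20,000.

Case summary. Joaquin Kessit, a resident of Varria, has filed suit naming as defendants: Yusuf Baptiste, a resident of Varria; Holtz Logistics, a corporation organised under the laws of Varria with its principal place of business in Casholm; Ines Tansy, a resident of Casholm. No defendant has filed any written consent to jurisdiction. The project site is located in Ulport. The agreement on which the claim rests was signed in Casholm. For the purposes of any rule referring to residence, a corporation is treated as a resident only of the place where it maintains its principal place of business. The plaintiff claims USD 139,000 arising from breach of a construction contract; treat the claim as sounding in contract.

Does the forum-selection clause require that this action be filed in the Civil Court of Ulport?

The Civil Court of Ulport:
  (a) The claim is a contract claim, not a consumer claim, which satisfies one of the alternatives. The exception is not triggered, since the defendants reside as follows — Yusuf Baptiste in Varria, Holtz Logistics in Casholm, Ines Tansy in Casholm — not all in Ulport. Satisfied.
  (b) The operative events occurred in Ulport. Met.
  (c) The amount in controversy is 139,000 dollars, which meets the USD 100,000 floor, so this disjunct is met. Condition met.
  (d) The claim does not concern real property. Condition not met.
  (e) No such written consent has been filed; no defendant resides in Ulport (they reside in Varria, Casholm, Casholm) — none of the alternatives is met. The proviso rescues it, though: the amount in controversy is USD 139,000, which meets the USD 20,000 floor. Satisfied.
  → The clause does not apply.

No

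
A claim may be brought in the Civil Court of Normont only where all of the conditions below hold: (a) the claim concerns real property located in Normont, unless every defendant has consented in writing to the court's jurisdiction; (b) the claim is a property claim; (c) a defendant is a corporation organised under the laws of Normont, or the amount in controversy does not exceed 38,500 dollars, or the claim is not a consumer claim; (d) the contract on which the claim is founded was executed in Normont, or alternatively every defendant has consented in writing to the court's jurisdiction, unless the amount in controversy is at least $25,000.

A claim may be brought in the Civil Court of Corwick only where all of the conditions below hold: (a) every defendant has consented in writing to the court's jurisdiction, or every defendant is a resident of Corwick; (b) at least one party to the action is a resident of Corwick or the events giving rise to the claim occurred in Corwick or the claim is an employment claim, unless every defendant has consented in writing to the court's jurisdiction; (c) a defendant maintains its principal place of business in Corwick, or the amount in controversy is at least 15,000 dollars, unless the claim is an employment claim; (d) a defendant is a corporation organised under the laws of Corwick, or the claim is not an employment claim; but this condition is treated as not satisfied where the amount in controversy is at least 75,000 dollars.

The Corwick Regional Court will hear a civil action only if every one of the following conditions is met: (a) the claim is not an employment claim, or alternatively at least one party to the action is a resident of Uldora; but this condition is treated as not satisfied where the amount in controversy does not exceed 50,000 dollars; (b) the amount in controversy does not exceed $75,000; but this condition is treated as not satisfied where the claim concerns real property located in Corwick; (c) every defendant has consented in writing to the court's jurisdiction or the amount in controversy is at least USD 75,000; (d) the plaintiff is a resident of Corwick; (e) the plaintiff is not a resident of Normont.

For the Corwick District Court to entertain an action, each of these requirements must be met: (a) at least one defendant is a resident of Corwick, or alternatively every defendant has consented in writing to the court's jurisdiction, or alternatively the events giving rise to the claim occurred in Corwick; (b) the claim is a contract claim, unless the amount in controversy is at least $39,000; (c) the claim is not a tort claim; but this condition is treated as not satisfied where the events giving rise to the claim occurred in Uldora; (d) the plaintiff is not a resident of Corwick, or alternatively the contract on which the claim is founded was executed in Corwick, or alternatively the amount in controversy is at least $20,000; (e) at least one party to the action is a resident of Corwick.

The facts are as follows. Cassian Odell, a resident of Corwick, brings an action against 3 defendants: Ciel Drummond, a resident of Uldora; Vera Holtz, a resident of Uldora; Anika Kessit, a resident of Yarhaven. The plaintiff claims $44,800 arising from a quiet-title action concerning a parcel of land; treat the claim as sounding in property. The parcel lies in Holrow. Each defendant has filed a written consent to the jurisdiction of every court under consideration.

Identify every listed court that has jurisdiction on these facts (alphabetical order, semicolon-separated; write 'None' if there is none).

The Civil Court of Normont:
  (a) The property lies in Holrow, not Normont. The proviso rescues it, though: every defendant has filed written consent. Satisfied.
  (b) The claim is a property claim. Condition met.
  (c) The claim is a property claim, not a consumer claim — that alternative is enough. Met.
  (d) Every defendant has filed written consent, which satisfies one of the alternatives. Satisfied.
  → Jurisdiction lies.
The Civil Court of Corwick:
  (a) Every defendant has filed written consent, so one alternative holds. Condition met.
  (b) Cassian Odell resides in Corwick, so this disjunct is met. Met.
  (c) The amount in controversy is 44,800 dollars, which meets the USD 15,000 floor — that alternative is enough. Satisfied.
  (d) The claim is a property claim, not an employment claim, which satisfies one of the alternatives. The exception is not triggered, since the amount in controversy is 44,800 dollars, below the $75,000 floor. Satisfied.
  → Jurisdiction lies.
The Corwick Regional Court:
  (a) The claim is a property claim, not an employment claim, so this disjunct is met. But the amount in controversy is 44,800 dollars, within the $50,000 ceiling, triggering the carve-out and defeating this condition. Condition not met.
  (b) The amount in controversy is $44,800, within the 75,000 dollars ceiling. The exception is not triggered, since the property lies in Holrow, not Corwick. Condition met.
  (c) Every defendant has filed written consent, which satisfies one of the alternatives. Satisfied.
  (d) The plaintiff resides in Corwick. Met.
  (e) The plaintiff resides in Corwick, which is not Normont. Satisfied.
  → The court lacks jurisdiction.
The Corwick District Court:
  (a) Every defendant has filed written consent, so this disjunct is met. Satisfied.
  (b) The claim is a property claim, not a contract claim. But the amount in controversy is $44,800, which meets the 39,000 dollars floor, and the 'unless' clause therefore excuses the requirement. Satisfied.
  (c) The claim is a property claim, not a tort claim. The carve-out does not apply: the operative events occurred in Holrow, not Uldora. Satisfied.
  (d) The amount in controversy is 44,800 dollars, which meets the USD 20,000 floor, which satisfies one of the alternatives. Condition met.
  (e) Cassian Odell resides in Corwick. Satisfied.
  → The court has jurisdiction.

the Civil Court of Corwick; the Civil Court of Normont; the Corwick District Court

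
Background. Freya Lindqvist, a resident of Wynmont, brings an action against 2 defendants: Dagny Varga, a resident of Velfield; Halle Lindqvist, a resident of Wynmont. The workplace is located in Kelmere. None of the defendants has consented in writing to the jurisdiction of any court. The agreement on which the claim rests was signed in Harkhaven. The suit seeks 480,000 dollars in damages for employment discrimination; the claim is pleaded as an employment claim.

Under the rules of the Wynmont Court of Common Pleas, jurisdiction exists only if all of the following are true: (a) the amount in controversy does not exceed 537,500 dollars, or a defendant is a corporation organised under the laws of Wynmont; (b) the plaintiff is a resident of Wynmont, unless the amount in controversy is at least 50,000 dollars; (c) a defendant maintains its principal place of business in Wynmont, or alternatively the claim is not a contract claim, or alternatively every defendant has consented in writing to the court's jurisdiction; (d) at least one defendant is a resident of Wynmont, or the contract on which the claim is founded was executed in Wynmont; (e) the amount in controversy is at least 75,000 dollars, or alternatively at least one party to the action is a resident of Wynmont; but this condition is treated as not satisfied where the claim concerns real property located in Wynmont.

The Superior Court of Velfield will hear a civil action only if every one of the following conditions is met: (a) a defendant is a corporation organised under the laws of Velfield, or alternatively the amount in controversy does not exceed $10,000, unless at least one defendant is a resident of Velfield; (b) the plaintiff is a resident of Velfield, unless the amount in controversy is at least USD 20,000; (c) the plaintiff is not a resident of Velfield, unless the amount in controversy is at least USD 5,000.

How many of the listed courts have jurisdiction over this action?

The Wynmont Court of Common Pleas:
  (a) The amount in controversy is 480,000 dollars, within the USD 537,500 ceiling, so one alternative holds. Satisfied.
  (b) The plaintiff resides in Wynmont. Condition met.
  (c) The claim is an employment claim, not a contract claim, which satisfies one of the alternatives. Satisfied.
  (d) Halle Lindqvist resides in Wynmont, so this disjunct is met. Met.
  (e) The amount in controversy is $480,000, which meets the USD 75,000 floor, which satisfies one of the alternatives. The carve-out does not apply: the claim does not concern real property. Met.
  → Every requirement is satisfied — jurisdiction.
The Superior Court of Velfield:
  (a) No defendant is a corporation; the amount in controversy is USD 480,000, above the $10,000 ceiling — no alternative holds. However, Dagny Varga resides in Velfield, so the 'unless' proviso supplies this condition. Condition met.
  (b) The plaintiff resides in Wynmont, not Velfield. But the amount in controversy is USD 480,000, which meets the 20,000 dollars floor, and the 'unless' clause therefore excuses the requirement. Condition met.
  (c) The plaintiff resides in Wynmont, which is not Velfield. Satisfied.
  → Jurisdiction lies.
Courts with jurisdiction: the Wynmont Court of Common Pleas, the Superior Court of Velfield — 2 in total.

2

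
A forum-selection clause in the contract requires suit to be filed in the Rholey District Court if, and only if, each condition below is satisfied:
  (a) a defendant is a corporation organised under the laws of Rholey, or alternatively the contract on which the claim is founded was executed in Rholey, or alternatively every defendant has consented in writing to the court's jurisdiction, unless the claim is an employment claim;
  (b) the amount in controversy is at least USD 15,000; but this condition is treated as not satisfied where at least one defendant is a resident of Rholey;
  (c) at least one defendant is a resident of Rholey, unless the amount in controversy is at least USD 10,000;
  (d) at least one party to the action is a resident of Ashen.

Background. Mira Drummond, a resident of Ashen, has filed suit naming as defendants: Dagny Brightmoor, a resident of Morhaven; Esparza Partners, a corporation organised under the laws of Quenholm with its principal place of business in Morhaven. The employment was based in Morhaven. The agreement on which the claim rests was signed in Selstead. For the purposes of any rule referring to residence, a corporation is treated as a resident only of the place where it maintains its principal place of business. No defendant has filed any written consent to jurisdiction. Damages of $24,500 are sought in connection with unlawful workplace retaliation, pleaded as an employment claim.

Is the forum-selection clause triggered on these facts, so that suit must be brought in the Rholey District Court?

Yes

The Rholey District Court:
  (a) The corporate defendant(s) are organised in Quenholm, not Rholey; the contract was executed in Selstead, not Rholey; no such written consent has been filed — every alternative fails. But the claim is an employment claim, and the 'unless' clause therefore excuses the requirement. Met.
  (b) The amount in controversy is USD 24,500, which meets the 15,000 dollars floor. And the carve-out is inapplicable — no defendant resides in Rholey (they reside in Morhaven, Morhaven). Condition met.
  (c) No defendant resides in Rholey (they reside in Morhaven, Morhaven). The proviso rescues it, though: the amount in controversy is $24,500, which meets the 10,000 dollars floor. Satisfied.
  (d) Mira Drummond resides in Ashen. Met.
  → Forum clause is triggered.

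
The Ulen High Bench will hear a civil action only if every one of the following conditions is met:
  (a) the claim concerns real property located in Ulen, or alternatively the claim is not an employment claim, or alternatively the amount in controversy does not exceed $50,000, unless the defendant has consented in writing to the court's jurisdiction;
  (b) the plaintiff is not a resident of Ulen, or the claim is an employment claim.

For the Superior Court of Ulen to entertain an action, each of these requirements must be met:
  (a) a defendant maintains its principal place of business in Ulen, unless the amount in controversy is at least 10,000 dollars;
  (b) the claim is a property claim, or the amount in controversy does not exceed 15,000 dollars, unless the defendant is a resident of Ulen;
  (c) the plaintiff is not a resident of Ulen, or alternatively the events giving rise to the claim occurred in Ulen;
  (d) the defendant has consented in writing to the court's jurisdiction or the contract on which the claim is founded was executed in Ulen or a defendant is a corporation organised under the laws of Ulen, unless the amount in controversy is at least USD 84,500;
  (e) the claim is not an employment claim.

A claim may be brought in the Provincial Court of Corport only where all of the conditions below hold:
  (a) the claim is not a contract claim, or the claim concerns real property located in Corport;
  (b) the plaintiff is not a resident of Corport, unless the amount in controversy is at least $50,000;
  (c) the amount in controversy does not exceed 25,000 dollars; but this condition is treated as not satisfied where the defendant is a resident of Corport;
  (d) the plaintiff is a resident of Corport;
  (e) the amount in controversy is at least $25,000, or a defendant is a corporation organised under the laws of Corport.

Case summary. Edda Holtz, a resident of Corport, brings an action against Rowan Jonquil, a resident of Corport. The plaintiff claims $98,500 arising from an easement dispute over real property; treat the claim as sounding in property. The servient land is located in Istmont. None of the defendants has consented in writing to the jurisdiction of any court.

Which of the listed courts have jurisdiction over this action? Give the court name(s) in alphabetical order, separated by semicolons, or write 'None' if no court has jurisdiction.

the Superior Court of Ulen; the Ulen High Bench

The Ulen High Bench:
  (a) The claim is a property claim, not an employment claim, so this disjunct is met. Condition met.
  (b) The plaintiff resides in Corport, which is not Ulen — that alternative is enough. Satisfied.
  → The court has jurisdiction.
The Superior Court of Ulen:
  (a) No defendant is a corporation. But the amount in controversy is USD 98,500, which meets the 10,000 dollars floor, and the 'unless' clause therefore excuses the requirement. Met.
  (b) The claim is a property claim — that alternative is enough. Met.
  (c) The plaintiff resides in Corport, which is not Ulen — that alternative is enough. Satisfied.
  (d) No such written consent has been filed; no contract (and hence no place of execution) is alleged; no defendant is a corporation — none of the alternatives is met. The proviso rescues it, though: the amount in controversy is USD 98,500, which meets the USD 84,500 floor. Condition met.
  (e) The claim is a property claim, not an employment claim. Condition met.
  → All conditions met; jurisdiction exists.
The Provincial Court of Corport:
  (a) The claim is a property claim, not a contract claim — that alternative is enough. Condition met.
  (b) The plaintiff resides in Corport. But the amount in controversy is USD 98,500, which meets the 50,000 dollars floor, and the 'unless' clause therefore excuses the requirement. Satisfied.
  (c) The amount in controversy is 98,500 dollars, above the $25,000 ceiling. Condition not met.
  (d) The plaintiff resides in Corport. Condition met.
  (e) The amount in controversy is 98,500 dollars, which meets the USD 25,000 floor, which satisfies one of the alternatives. Condition met.
  → The court lacks jurisdiction.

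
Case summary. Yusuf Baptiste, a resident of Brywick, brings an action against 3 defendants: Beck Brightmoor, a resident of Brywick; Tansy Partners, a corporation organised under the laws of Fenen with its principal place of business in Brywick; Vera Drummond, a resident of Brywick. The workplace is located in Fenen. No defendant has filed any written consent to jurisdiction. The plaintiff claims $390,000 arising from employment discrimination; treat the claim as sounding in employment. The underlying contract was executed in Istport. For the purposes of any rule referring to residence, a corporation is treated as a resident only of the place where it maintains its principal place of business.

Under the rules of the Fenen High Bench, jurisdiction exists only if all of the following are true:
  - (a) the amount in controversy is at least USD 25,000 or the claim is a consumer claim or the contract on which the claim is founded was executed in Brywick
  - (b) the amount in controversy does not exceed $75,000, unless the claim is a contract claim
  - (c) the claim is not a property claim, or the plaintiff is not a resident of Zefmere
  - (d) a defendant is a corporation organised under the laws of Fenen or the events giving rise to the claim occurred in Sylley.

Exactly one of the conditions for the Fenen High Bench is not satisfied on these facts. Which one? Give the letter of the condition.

The Fenen High Bench:
  (a) The amount in controversy is $390,000, which meets the $25,000 floor, so this disjunct is met. Satisfied.
  (b) The amount in controversy is $390,000, above the 75,000 dollars ceiling. And the claim is an employment claim, not a contract claim, so the proviso does not save it. Fails.
  (c) The claim is an employment claim, not a property claim, so one alternative holds. Satisfied.
  (d) Tansy Partners is organised under the laws of Fenen, which satisfies one of the alternatives. Met.
Only condition (b) fails.

(b)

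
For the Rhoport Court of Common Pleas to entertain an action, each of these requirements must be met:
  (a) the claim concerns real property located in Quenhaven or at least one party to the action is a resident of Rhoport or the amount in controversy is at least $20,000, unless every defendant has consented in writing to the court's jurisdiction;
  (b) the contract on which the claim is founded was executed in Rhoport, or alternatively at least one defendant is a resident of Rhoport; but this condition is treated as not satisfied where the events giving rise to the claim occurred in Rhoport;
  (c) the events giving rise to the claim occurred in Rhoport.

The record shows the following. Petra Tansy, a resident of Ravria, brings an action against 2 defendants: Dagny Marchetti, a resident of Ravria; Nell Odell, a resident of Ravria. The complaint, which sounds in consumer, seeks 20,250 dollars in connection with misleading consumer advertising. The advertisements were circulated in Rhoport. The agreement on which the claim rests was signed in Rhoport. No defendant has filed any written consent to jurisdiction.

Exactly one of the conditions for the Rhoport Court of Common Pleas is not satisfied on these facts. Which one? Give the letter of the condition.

(b)

The Rhoport Court of Common Pleas:
  (a) The amount in controversy is USD 20,250, which meets the USD 20,000 floor, which satisfies one of the alternatives. Met.
  (b) The contract was executed in Rhoport, so this disjunct is met. But the operative events occurred in Rhoport, triggering the carve-out and defeating this condition. Fails.
  (c) The operative events occurred in Rhoport. Satisfied.
Only condition (b) fails.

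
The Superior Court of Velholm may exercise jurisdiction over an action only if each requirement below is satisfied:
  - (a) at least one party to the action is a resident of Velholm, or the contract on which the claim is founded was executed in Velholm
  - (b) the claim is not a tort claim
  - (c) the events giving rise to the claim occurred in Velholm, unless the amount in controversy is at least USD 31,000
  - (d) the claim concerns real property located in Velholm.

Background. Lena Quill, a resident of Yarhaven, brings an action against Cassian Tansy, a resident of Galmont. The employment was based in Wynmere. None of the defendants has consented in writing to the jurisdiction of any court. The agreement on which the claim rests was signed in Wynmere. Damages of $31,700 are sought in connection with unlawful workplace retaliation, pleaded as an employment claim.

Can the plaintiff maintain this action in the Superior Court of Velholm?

The Superior Court of Velholm:
  (a) No party resides in Velholm; the contract was executed in Wynmere, not Velholm — no alternative holds. Not satisfied.
  (b) The claim is an employment claim, not a tort claim. Met.
  (c) The operative events occurred in Wynmere, not Velholm. But the amount in controversy is USD 31,700, which meets the 31,000 dollars floor, and the 'unless' clause therefore excuses the requirement. Condition met.
  (d) The claim does not concern real property. Fails.
  → No jurisdiction.

No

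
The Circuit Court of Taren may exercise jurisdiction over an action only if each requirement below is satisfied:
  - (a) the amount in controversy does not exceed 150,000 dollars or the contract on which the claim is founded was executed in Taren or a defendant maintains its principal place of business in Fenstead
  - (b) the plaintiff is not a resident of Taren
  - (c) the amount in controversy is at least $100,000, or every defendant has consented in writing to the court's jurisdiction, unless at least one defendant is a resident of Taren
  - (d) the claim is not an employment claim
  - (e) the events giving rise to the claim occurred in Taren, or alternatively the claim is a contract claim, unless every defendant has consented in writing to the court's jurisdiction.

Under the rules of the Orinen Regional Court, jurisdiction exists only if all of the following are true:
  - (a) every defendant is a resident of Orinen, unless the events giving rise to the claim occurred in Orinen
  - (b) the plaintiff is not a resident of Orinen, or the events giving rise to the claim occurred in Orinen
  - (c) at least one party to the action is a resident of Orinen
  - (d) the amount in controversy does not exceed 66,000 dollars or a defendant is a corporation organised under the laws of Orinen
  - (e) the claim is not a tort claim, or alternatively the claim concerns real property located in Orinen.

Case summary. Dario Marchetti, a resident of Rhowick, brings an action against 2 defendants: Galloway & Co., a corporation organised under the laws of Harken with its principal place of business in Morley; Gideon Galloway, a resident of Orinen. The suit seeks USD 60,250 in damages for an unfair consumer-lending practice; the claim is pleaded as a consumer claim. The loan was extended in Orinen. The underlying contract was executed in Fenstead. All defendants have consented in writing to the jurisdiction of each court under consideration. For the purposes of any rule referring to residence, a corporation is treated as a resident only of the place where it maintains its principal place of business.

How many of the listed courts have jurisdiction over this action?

2

The Circuit Court of Taren:
  (a) The amount in controversy is 60,250 dollars, within the $150,000 ceiling, so one alternative holds. Condition met.
  (b) The plaintiff resides in Rhowick, which is not Taren. Satisfied.
  (c) Every defendant has filed written consent, which satisfies one of the alternatives. Met.
  (d) The claim is a consumer claim, not an employment claim. Met.
  (e) The operative events occurred in Orinen, not Taren; the claim is a consumer claim, not a contract claim — every alternative fails. However, every defendant has filed written consent, so the 'unless' proviso supplies this condition. Condition met.
  → Jurisdiction lies.
The Orinen Regional Court:
  (a) The defendants reside as follows — Galloway & Co. in Morley, Gideon Galloway in Orinen — not all in Orinen. However, the operative events occurred in Orinen, so the 'unless' proviso supplies this condition. Condition met.
  (b) The plaintiff resides in Rhowick, which is not Orinen, which satisfies one of the alternatives. Met.
  (c) Gideon Galloway resides in Orinen. Met.
  (d) The amount in controversy is USD 60,250, within the 66,000 dollars ceiling, which satisfies one of the alternatives. Met.
  (e) The claim is a consumer claim, not a tort claim, which satisfies one of the alternatives. Condition met.
  → All conditions met; jurisdiction exists.
Courts with jurisdiction: the Circuit Court of Taren, the Orinen Regional Court — 2 in total.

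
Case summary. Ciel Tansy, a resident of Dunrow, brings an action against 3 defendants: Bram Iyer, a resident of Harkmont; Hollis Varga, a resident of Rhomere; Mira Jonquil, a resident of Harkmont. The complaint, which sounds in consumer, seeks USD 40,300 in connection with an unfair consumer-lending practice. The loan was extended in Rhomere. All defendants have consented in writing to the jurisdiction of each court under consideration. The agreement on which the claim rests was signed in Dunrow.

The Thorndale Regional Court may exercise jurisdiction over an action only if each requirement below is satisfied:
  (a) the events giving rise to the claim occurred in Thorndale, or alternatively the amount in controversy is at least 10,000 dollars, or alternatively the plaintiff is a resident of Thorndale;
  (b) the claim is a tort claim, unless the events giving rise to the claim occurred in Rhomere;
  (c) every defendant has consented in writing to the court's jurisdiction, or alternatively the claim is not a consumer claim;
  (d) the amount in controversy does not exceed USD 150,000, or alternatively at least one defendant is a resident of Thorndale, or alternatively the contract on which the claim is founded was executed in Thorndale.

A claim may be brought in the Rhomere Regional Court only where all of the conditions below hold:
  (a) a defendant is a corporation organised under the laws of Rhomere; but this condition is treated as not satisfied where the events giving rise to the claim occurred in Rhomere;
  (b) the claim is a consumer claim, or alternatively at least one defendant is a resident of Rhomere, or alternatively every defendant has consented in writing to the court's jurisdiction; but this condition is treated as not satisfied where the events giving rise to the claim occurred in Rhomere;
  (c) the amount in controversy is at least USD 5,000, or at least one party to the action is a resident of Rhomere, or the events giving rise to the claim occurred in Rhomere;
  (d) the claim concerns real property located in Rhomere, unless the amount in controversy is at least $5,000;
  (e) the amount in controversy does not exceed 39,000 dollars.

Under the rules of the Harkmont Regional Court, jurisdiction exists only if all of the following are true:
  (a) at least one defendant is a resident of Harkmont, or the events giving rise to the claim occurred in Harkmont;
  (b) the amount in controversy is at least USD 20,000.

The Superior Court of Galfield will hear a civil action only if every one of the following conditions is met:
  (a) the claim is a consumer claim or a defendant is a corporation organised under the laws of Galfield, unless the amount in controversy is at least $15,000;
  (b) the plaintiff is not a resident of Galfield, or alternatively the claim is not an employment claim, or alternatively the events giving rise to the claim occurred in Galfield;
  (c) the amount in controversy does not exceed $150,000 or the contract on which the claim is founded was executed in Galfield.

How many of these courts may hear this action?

The Thorndale Regional Court:
  (a) The amount in controversy is 40,300 dollars, which meets the 10,000 dollars floor, so one alternative holds. Met.
  (b) The claim is a consumer claim, not a tort claim. The proviso rescues it, though: the operative events occurred in Rhomere. Condition met.
  (c) Every defendant has filed written consent — that alternative is enough. Satisfied.
  (d) The amount in controversy is USD 40,300, within the USD 150,000 ceiling, so one alternative holds. Satisfied.
  → Jurisdiction lies.
The Rhomere Regional Court:
  (a) No defendant is a corporation. Condition not met.
  (b) The claim is a consumer claim, which satisfies one of the alternatives. But the carve-out bites: the operative events occurred in Rhomere. Fails.
  (c) The amount in controversy is USD 40,300, which meets the 5,000 dollars floor, which satisfies one of the alternatives. Met.
  (d) The claim does not concern real property. The proviso rescues it, though: the amount in controversy is 40,300 dollars, which meets the USD 5,000 floor. Satisfied.
  (e) The amount in controversy is $40,300, above the 39,000 dollars ceiling. Fails.
  → No jurisdiction.
The Harkmont Regional Court:
  (a) Bram Iyer resides in Harkmont — that alternative is enough. Condition met.
  (b) The amount in controversy is USD 40,300, which meets the $20,000 floor. Met.
  → All conditions met; jurisdiction exists.
The Superior Court of Galfield:
  (a) The claim is a consumer claim, so one alternative holds. Condition met.
  (b) The plaintiff resides in Dunrow, which is not Galfield, so one alternative holds. Condition met.
  (c) The amount in controversy is USD 40,300, within the $150,000 ceiling, which satisfies one of the alternatives. Met.
  → All conditions met; jurisdiction exists.
Courts with jurisdiction: the Thorndale Regional Court, the Harkmont Regional Court, the Superior Court of Galfield — 3 in total.

3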